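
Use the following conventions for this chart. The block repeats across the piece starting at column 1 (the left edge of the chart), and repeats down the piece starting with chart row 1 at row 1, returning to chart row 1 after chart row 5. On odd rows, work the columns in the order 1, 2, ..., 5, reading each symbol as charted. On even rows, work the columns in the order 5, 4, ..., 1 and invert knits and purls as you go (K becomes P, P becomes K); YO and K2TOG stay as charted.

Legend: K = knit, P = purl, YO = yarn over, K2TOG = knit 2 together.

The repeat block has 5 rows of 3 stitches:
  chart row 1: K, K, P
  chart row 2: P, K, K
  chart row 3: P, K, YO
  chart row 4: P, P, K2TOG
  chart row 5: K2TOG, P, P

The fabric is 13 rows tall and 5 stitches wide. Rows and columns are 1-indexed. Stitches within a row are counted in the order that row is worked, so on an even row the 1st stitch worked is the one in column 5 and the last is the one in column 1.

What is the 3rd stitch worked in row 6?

Row 6 uses chart row ((6-1) mod 5)+1 = 1. Row 6 is even, so WS.
Chart row 1 tiled across columns 1-5: K K P K K
WS: work from column 5 back to column 1 (reverse the tiled row), swapping K<->P (YO and K2TOG unchanged).
Row 6 as worked: P P K P P
The 3rd stitch worked is K.

== STITCH ==
K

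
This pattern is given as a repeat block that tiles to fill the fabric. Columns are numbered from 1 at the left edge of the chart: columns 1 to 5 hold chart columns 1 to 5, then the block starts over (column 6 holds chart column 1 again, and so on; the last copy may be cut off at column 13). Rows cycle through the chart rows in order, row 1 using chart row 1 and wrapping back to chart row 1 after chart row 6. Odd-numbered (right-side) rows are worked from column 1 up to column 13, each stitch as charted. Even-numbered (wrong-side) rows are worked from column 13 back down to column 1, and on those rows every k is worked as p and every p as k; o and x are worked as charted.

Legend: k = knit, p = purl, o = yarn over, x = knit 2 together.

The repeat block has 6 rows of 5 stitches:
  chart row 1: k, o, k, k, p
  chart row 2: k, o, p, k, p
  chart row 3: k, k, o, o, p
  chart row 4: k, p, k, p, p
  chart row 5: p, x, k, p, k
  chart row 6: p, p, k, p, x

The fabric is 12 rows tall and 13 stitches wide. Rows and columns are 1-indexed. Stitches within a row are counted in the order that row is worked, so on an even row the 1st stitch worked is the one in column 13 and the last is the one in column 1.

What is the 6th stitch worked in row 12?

Stitch:
p

Derivation:
Row 12: (12-1) mod 6 = 5, so use chart row 6. Even row -> WS.
Chart row 6 tiled across columns 1-13: p p k p x p p k p x p p k
Wrong side: read the tiled row from column 13 down to 1 and exchange k with p (leave o, x).
Row 12 as worked: p k k x k p k k x k p k k
Counting 6 along the worked row gives p.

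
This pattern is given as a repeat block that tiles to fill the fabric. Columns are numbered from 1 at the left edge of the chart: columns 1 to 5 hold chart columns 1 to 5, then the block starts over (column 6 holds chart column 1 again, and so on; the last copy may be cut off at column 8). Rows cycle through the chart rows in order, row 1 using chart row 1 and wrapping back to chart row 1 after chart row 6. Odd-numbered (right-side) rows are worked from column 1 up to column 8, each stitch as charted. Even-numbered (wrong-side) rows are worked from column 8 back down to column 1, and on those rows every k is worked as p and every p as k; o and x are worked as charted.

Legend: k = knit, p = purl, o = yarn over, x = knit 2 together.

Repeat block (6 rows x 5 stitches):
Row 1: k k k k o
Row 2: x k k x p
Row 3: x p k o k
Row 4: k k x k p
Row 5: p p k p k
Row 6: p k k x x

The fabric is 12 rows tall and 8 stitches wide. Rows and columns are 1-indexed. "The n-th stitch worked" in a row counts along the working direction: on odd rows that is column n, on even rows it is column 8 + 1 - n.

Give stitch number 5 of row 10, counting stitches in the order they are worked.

Stitch:
p

Derivation:
Row 10: (10-1) mod 6 = 3, so use chart row 4. Even row -> WS.
Chart row 4 tiled across columns 1-8: k k x k p k k x
WS: work from column 8 back to column 1 (reverse the tiled row), swapping k<->p (o and x unchanged).
Row 10 as worked: x p p k p x p p
The 5th stitch worked is p.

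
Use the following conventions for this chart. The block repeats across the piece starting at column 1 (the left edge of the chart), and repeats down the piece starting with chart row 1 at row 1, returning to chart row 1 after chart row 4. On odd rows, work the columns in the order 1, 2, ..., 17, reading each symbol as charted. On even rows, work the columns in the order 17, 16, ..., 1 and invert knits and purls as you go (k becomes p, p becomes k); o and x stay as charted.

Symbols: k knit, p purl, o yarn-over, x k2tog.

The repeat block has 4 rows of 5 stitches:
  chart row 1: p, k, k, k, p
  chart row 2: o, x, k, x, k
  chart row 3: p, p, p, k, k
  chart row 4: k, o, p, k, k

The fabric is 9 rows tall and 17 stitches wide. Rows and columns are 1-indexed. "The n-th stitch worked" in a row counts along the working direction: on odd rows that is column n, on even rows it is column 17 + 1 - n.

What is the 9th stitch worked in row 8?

Row 8 uses chart row ((8-1) mod 4)+1 = 4. Row 8 is even, so WS.
Chart row 4 tiled across columns 1-17: k o p k k k o p k k k o p k k k o
WS row: flip the tiled sequence (start at column 17) and apply k<->p; o and x stay.
Row 8 as worked: o p p p k o p p p k o p p p k o p
The 9th stitch worked is p.

Result:
p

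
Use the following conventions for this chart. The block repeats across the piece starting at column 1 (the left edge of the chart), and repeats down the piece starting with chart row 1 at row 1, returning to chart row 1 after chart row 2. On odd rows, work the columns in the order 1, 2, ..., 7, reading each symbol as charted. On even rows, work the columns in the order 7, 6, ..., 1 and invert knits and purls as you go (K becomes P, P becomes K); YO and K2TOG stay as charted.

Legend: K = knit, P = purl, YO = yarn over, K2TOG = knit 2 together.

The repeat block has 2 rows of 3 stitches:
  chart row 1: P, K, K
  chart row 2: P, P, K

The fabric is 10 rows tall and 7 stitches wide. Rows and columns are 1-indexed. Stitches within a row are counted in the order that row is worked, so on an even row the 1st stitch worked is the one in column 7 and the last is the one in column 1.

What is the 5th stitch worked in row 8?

Stitch:
P

Derivation:
Row 8 uses chart row ((8-1) mod 2)+1 = 2. Row 8 is even, so WS.
Chart row 2 tiled across columns 1-7: P P K P P K P
WS row: flip the tiled sequence (start at column 7) and apply K<->P; YO and K2TOG stay.
Row 8 as worked: K P K K P K K
The 5th stitch worked is P.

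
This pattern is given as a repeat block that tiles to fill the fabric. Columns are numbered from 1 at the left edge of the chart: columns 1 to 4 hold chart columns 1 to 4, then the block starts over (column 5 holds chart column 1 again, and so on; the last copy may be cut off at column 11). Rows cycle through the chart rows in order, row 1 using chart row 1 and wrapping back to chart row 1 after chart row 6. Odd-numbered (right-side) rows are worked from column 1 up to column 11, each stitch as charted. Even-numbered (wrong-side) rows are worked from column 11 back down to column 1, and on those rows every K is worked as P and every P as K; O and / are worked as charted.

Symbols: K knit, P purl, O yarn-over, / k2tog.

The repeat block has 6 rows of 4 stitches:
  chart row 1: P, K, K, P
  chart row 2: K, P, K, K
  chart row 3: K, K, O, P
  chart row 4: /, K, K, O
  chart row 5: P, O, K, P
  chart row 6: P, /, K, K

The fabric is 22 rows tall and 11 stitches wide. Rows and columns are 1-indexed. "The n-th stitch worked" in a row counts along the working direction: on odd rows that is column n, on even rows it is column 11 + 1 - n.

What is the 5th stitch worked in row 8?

== STITCH ==
P

Derivation:
For row 8: chart row = ((8-1) mod 6) + 1 = 2; this is a WS (even) row.
Chart row 2 tiled across columns 1-11: K P K K K P K K K P K
WS: work from column 11 back to column 1 (reverse the tiled row), swapping K<->P (O and / unchanged).
Row 8 as worked: P K P P P K P P P K P
Stitch 5 in working order -> P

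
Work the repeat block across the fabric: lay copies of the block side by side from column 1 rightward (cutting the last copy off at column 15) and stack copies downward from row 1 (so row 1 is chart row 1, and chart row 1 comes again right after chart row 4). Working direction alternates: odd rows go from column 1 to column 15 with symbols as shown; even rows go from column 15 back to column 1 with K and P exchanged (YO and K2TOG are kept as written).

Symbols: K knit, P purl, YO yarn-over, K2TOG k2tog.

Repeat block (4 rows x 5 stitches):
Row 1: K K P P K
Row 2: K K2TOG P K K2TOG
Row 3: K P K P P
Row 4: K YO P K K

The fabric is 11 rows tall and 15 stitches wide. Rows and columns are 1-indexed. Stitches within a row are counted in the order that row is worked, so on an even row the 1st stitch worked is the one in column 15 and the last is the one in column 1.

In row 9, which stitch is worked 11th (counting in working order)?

Row 9 uses chart row ((9-1) mod 4)+1 = 1. Row 9 is odd, so RS.
Chart row 1 tiled across columns 1-15: K K P P K K K P P K K K P P K
RS row: no reversal, no swap; stitch n worked = column n.
Counting 11 along the worked row gives K.

Result:
K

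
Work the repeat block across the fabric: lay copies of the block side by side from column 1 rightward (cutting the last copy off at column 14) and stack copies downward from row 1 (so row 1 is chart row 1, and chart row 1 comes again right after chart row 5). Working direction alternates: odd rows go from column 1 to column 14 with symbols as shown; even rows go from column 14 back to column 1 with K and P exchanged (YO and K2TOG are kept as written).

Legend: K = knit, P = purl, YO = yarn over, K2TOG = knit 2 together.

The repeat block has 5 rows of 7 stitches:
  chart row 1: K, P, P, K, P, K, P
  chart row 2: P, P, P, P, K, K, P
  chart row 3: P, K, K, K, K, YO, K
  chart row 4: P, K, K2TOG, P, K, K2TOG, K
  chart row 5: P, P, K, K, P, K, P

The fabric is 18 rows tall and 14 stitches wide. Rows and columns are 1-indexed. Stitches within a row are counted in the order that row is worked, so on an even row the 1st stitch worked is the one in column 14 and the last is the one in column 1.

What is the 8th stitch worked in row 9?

Row 9 uses chart row ((9-1) mod 5)+1 = 4. Row 9 is odd, so RS.
Chart row 4 tiled across columns 1-14: P K K2TOG P K K2TOG K P K K2TOG P K K2TOG K
RS row: no reversal, no swap; stitch n worked = column n.
Stitch 8 in working order -> P

Result:
P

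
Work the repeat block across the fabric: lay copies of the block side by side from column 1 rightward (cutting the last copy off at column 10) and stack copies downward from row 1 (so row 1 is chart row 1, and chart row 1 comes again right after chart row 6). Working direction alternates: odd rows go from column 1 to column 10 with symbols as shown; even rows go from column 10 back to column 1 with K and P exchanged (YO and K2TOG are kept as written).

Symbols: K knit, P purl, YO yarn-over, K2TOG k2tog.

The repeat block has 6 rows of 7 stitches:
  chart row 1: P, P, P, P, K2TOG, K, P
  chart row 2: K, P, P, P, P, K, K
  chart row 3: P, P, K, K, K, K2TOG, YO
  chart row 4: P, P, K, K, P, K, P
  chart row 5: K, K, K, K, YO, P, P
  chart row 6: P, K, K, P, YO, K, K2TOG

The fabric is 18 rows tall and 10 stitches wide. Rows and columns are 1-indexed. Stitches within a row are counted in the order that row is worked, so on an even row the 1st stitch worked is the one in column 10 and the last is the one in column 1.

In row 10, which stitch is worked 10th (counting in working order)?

== STITCH ==
K

Derivation:
Row 10: (10-1) mod 6 = 3, so use chart row 4. Even row -> WS.
Chart row 4 tiled across columns 1-10: P P K K P K P P P K
WS row: flip the tiled sequence (start at column 10) and apply K<->P; YO and K2TOG stay.
Row 10 as worked: P K K K P K P P K K
Stitch 10 in working order -> K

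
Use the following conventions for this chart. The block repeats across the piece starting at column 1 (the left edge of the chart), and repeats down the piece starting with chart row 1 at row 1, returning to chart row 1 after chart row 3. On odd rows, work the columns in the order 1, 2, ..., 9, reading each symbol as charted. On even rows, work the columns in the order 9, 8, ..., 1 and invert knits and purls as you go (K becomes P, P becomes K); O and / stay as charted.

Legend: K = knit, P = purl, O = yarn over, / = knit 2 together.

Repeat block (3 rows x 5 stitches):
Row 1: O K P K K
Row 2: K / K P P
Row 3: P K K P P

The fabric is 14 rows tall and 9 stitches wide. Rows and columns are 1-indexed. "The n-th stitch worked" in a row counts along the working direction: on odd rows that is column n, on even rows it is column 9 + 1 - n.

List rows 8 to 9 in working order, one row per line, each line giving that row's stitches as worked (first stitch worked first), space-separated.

Rows as worked:
K P / P K K P / P
P K K P P P K K P

Derivation:
Row 8: chart row 2, WS - tiled (columns 1-9): K / K P P K / K P; work from column 9 back to 1 with K<->P swapped.
Row 9: chart row 3, RS - tile across columns 1-9 and work as-is.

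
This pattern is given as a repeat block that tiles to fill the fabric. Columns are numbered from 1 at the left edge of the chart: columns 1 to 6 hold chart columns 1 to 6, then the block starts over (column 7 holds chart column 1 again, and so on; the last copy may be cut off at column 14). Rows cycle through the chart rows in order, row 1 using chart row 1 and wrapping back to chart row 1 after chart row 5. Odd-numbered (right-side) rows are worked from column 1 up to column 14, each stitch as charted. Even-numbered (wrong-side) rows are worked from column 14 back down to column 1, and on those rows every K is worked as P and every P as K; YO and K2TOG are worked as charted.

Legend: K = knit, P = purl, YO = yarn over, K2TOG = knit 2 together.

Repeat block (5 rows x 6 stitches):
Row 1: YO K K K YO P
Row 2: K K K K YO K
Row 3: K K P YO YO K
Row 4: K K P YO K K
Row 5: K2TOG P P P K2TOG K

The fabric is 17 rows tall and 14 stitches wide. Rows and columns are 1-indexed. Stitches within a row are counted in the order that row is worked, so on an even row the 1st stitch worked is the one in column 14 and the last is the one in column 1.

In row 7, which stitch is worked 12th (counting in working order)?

For row 7: chart row = ((7-1) mod 5) + 1 = 2; this is a RS (odd) row.
Chart row 2 tiled across columns 1-14: K K K K YO K K K K K YO K K K
RS row: no reversal, no swap; stitch n worked = column n.
Counting 12 along the worked row gives K.

== STITCH ==
K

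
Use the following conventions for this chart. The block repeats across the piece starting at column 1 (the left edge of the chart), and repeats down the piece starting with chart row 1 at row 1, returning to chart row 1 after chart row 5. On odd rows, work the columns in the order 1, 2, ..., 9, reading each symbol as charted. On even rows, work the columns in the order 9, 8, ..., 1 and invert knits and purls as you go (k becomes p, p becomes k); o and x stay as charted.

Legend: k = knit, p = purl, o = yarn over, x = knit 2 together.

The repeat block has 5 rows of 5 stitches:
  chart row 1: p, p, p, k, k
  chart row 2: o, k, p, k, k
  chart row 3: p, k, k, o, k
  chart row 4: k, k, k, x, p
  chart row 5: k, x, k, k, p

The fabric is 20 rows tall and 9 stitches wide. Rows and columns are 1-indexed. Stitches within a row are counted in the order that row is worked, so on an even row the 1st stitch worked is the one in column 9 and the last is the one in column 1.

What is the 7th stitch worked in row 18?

Result:
p

Derivation:
For row 18: chart row = ((18-1) mod 5) + 1 = 3; this is a WS (even) row.
Chart row 3 tiled across columns 1-9: p k k o k p k k o
WS: work from column 9 back to column 1 (reverse the tiled row), swapping k<->p (o and x unchanged).
Row 18 as worked: o p p k p o p p k
Counting 7 along the worked row gives p.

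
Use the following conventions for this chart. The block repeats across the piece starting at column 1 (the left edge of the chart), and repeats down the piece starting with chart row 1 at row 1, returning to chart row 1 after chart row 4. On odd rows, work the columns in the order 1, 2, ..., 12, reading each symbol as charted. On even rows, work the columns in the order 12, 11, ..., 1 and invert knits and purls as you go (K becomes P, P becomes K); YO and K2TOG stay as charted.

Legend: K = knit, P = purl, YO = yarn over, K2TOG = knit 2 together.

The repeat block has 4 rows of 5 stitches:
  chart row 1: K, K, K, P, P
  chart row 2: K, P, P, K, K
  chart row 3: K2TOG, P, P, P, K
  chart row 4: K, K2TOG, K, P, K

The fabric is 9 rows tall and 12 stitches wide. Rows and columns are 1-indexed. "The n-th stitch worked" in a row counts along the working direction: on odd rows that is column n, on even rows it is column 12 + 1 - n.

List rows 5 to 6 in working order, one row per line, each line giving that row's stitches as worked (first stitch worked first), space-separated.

Rows as worked:
K K K P P K K K P P K K
K P P P K K P P P K K P

Derivation:
Row 5: chart row 1, RS - tile across columns 1-12 and work as-is.
Row 6: chart row 2, WS - tiled (columns 1-12): K P P K K K P P K K K P; work from column 12 back to 1 with K<->P swapped.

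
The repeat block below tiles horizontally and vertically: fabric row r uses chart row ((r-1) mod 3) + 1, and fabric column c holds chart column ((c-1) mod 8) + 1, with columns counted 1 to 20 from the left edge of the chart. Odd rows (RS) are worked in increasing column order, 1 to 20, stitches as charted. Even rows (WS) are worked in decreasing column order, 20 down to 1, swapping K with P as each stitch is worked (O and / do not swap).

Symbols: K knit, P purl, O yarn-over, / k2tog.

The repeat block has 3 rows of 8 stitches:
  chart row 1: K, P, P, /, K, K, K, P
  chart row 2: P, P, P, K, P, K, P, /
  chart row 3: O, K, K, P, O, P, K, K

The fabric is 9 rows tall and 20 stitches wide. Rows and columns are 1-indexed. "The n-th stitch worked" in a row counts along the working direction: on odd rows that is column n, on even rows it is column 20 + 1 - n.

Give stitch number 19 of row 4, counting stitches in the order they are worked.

Result:
K

Derivation:
Row 4 uses chart row ((4-1) mod 3)+1 = 1. Row 4 is even, so WS.
Chart row 1 tiled across columns 1-20: K P P / K K K P K P P / K K K P K P P /
WS row: flip the tiled sequence (start at column 20) and apply K<->P; O and / stay.
Row 4 as worked: / K K P K P P P / K K P K P P P / K K P
Stitch 19 in working order -> K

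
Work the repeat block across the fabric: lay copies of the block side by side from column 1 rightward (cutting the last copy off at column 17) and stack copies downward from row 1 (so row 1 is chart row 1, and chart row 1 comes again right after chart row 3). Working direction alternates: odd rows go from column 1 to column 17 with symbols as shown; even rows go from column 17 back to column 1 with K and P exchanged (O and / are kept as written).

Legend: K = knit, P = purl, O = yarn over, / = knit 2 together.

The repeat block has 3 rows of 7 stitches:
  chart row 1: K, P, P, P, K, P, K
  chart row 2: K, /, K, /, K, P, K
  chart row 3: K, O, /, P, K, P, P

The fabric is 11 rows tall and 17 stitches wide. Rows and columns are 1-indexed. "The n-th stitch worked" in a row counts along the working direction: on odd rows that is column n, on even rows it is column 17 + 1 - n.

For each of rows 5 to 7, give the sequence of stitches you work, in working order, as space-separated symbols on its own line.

Result:
K / K / K P K K / K / K P K K / K
/ O P K K P K / O P K K P K / O P
K P P P K P K K P P P K P K K P P

Derivation:
Row 5: chart row 2, RS - tile across columns 1-17 and work as-is.
Row 6: chart row 3, WS - tiled (columns 1-17): K O / P K P P K O / P K P P K O /; work from column 17 back to 1 with K<->P swapped.
Row 7: chart row 1, RS - tile across columns 1-17 and work as-is.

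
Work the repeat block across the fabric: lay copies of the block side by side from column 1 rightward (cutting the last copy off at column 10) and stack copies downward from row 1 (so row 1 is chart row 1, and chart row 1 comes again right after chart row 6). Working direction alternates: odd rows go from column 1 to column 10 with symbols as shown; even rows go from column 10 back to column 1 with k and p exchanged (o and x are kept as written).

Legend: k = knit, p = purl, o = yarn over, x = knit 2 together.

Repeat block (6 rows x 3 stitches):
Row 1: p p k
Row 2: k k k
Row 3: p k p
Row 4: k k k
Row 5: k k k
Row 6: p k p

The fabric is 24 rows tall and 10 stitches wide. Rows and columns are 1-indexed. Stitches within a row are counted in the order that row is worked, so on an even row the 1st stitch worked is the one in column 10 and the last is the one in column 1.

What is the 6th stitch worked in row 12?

For row 12: chart row = ((12-1) mod 6) + 1 = 6; this is a WS (even) row.
Chart row 6 tiled across columns 1-10: p k p p k p p k p p
WS row: flip the tiled sequence (start at column 10) and apply k<->p; o and x stay.
Row 12 as worked: k k p k k p k k p k
Counting 6 along the worked row gives p.

Result:
p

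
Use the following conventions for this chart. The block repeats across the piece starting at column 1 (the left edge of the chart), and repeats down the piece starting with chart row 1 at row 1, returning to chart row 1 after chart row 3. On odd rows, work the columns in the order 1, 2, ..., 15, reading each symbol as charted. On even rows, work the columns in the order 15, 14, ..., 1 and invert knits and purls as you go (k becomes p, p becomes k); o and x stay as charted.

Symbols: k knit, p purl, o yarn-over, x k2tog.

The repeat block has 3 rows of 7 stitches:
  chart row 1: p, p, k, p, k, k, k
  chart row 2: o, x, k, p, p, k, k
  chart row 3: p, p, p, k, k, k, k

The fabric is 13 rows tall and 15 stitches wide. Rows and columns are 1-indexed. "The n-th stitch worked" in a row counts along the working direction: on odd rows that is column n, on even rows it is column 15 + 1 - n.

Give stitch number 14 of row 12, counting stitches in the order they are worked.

Row 12: (12-1) mod 3 = 2, so use chart row 3. Even row -> WS.
Chart row 3 tiled across columns 1-15: p p p k k k k p p p k k k k p
WS: work from column 15 back to column 1 (reverse the tiled row), swapping k<->p (o and x unchanged).
Row 12 as worked: k p p p p k k k p p p p k k k
Counting 14 along the worked row gives k.

Result:
k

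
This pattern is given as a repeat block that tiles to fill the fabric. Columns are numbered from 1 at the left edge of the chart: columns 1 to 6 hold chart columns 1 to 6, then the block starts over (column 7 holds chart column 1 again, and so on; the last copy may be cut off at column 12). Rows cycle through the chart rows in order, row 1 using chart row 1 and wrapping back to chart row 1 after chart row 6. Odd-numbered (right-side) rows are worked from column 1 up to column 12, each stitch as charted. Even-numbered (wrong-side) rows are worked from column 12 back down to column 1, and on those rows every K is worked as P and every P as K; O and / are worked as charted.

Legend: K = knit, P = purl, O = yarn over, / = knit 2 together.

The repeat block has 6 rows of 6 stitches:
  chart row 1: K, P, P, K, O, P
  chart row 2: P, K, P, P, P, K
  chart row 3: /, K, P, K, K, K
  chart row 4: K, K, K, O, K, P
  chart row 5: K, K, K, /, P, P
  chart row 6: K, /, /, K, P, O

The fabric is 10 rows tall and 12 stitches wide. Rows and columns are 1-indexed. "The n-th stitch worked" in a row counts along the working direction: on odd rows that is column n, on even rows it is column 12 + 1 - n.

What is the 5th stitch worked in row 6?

Row 6 uses chart row ((6-1) mod 6)+1 = 6. Row 6 is even, so WS.
Chart row 6 tiled across columns 1-12: K / / K P O K / / K P O
WS: work from column 12 back to column 1 (reverse the tiled row), swapping K<->P (O and / unchanged).
Row 6 as worked: O K P / / P O K P / / P
Counting 5 along the worked row gives /.

Result:
/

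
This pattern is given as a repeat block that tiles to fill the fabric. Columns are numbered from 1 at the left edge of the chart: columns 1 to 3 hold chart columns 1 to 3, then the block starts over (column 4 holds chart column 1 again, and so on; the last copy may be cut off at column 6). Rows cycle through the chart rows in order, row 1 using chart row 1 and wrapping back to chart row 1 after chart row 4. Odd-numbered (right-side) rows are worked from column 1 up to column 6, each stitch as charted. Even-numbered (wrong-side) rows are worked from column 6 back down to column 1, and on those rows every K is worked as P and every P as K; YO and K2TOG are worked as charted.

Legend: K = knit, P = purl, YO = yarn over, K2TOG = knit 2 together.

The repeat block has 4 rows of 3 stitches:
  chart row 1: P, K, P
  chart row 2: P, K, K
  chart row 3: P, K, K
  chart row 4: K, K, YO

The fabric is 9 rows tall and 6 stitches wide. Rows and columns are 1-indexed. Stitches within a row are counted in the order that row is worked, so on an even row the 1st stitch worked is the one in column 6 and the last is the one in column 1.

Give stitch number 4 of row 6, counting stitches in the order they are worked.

Row 6: (6-1) mod 4 = 1, so use chart row 2. Even row -> WS.
Chart row 2 tiled across columns 1-6: P K K P K K
WS row: flip the tiled sequence (start at column 6) and apply K<->P; YO and K2TOG stay.
Row 6 as worked: P P K P P K
The 4th stitch worked is P.

Stitch:
P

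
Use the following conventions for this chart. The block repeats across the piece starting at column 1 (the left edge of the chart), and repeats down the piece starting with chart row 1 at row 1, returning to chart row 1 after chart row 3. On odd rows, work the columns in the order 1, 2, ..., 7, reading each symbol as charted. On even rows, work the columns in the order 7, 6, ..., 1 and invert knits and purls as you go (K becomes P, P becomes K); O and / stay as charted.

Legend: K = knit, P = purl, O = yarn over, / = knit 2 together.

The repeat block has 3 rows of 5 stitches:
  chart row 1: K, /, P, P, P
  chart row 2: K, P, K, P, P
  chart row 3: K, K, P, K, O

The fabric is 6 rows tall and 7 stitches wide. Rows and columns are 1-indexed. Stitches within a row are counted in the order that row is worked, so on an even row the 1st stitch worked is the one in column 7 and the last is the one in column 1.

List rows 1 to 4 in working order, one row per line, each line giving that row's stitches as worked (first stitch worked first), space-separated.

Row 1: chart row 1, RS - tile across columns 1-7 and work as-is.
Row 2: chart row 2, WS - tiled (columns 1-7): K P K P P K P; work from column 7 back to 1 with K<->P swapped.
Row 3: chart row 3, RS - tile across columns 1-7 and work as-is.
Row 4: chart row 1, WS - tiled (columns 1-7): K / P P P K /; work from column 7 back to 1 with K<->P swapped.

Result:
K / P P P K /
K P K K P K P
K K P K O K K
/ P K K K / P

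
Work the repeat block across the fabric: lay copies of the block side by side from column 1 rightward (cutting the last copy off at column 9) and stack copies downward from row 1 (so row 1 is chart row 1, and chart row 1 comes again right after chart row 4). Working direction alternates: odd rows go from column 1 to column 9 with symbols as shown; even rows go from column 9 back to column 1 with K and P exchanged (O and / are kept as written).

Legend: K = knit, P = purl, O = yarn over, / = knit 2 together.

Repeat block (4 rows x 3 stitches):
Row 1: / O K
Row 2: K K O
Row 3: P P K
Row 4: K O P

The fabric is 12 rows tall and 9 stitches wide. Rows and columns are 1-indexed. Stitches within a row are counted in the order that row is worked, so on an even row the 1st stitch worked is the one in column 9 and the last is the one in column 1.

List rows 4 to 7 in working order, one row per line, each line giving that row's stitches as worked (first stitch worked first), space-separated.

Row 4: chart row 4, WS - tiled (columns 1-9): K O P K O P K O P; work from column 9 back to 1 with K<->P swapped.
Row 5: chart row 1, RS - tile across columns 1-9 and work as-is.
Row 6: chart row 2, WS - tiled (columns 1-9): K K O K K O K K O; work from column 9 back to 1 with K<->P swapped.
Row 7: chart row 3, RS - tile across columns 1-9 and work as-is.

Rows as worked:
K O P K O P K O P
/ O K / O K / O K
O P P O P P O P P
P P K P P K P P K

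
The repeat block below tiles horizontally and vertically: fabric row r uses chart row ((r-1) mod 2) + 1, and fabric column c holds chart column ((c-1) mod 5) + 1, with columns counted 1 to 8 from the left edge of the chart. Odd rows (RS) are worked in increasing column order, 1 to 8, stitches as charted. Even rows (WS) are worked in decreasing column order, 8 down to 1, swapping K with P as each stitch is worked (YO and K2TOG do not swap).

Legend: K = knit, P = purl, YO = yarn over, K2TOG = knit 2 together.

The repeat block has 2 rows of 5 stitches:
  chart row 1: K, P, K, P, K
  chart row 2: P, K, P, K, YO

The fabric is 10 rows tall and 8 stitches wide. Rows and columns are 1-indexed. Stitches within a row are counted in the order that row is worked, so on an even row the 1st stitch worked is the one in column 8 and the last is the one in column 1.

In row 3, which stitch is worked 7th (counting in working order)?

Row 3 uses chart row ((3-1) mod 2)+1 = 1. Row 3 is odd, so RS.
Chart row 1 tiled across columns 1-8: K P K P K K P K
RS: work column 1 to column 8, symbols as charted — the tiled row is the row as worked.
Stitch 7 in working order -> P

== STITCH ==
P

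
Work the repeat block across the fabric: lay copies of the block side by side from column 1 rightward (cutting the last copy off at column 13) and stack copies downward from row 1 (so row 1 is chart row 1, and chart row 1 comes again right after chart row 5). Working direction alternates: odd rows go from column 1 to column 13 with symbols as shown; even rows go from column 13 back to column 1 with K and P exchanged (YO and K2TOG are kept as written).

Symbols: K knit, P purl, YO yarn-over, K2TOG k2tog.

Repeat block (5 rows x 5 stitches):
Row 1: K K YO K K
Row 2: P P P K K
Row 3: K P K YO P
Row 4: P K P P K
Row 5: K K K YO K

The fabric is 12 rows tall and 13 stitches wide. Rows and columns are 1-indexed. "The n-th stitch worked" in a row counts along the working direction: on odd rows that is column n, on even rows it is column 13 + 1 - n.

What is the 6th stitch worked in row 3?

Stitch:
K

Derivation:
For row 3: chart row = ((3-1) mod 5) + 1 = 3; this is a RS (odd) row.
Chart row 3 tiled across columns 1-13: K P K YO P K P K YO P K P K
RS row: no reversal, no swap; stitch n worked = column n.
Stitch 6 in working order -> K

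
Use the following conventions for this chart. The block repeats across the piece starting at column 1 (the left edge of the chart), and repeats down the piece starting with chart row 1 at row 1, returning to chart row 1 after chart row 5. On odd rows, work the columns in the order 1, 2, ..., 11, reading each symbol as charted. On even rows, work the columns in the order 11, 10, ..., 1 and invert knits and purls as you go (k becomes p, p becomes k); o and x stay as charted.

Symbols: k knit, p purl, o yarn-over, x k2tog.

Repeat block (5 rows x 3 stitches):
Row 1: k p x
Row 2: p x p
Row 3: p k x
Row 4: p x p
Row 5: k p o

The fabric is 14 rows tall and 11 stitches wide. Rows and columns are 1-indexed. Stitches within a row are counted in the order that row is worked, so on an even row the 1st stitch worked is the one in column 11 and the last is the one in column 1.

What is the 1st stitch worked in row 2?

Row 2: (2-1) mod 5 = 1, so use chart row 2. Even row -> WS.
Chart row 2 tiled across columns 1-11: p x p p x p p x p p x
WS: work from column 11 back to column 1 (reverse the tiled row), swapping k<->p (o and x unchanged).
Row 2 as worked: x k k x k k x k k x k
The 1st stitch worked is x.

Result:
x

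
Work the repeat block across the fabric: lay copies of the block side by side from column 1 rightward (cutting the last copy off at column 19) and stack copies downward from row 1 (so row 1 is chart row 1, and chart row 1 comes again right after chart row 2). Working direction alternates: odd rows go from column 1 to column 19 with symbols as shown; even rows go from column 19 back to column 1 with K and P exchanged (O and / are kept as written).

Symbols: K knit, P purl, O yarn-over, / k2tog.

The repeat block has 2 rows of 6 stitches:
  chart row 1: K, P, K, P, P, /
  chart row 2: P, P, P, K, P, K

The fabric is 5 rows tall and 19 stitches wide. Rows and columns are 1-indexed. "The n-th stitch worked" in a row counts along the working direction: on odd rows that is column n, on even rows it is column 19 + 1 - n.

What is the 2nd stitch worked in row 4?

Row 4: (4-1) mod 2 = 1, so use chart row 2. Even row -> WS.
Chart row 2 tiled across columns 1-19: P P P K P K P P P K P K P P P K P K P
WS: work from column 19 back to column 1 (reverse the tiled row), swapping K<->P (O and / unchanged).
Row 4 as worked: K P K P K K K P K P K K K P K P K K K
Counting 2 along the worked row gives P.

Stitch:
P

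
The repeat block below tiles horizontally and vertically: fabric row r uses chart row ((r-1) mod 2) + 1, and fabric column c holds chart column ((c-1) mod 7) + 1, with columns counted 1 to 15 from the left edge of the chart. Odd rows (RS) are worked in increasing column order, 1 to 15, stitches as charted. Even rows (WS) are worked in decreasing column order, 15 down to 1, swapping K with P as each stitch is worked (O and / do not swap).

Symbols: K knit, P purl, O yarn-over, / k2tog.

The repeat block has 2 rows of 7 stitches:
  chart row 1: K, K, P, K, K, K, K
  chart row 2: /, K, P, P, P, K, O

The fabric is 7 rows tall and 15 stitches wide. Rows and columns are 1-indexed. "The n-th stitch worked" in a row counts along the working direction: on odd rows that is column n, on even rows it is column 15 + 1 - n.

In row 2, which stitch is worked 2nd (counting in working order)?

Result:
O

Derivation:
Row 2 uses chart row ((2-1) mod 2)+1 = 2. Row 2 is even, so WS.
Chart row 2 tiled across columns 1-15: / K P P P K O / K P P P K O /
Wrong side: read the tiled row from column 15 down to 1 and exchange K with P (leave O, /).
Row 2 as worked: / O P K K K P / O P K K K P /
The 2nd stitch worked is O.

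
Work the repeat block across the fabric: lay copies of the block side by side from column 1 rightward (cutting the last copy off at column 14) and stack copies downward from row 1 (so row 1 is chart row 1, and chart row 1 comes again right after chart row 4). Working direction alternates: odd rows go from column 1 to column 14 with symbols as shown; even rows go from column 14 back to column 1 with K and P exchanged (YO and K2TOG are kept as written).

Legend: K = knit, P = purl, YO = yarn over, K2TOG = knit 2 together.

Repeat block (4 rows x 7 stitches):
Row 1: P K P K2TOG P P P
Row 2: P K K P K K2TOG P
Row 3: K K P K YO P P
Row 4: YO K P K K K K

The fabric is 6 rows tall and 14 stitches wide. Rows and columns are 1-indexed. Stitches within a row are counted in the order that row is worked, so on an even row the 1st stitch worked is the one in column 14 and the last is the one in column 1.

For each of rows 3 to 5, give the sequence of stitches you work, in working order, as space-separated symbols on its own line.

Row 3: chart row 3, RS - tile across columns 1-14 and work as-is.
Row 4: chart row 4, WS - tiled (columns 1-14): YO K P K K K K YO K P K K K K; work from column 14 back to 1 with K<->P swapped.
Row 5: chart row 1, RS - tile across columns 1-14 and work as-is.

Result:
K K P K YO P P K K P K YO P P
P P P P K P YO P P P P K P YO
P K P K2TOG P P P P K P K2TOG P P P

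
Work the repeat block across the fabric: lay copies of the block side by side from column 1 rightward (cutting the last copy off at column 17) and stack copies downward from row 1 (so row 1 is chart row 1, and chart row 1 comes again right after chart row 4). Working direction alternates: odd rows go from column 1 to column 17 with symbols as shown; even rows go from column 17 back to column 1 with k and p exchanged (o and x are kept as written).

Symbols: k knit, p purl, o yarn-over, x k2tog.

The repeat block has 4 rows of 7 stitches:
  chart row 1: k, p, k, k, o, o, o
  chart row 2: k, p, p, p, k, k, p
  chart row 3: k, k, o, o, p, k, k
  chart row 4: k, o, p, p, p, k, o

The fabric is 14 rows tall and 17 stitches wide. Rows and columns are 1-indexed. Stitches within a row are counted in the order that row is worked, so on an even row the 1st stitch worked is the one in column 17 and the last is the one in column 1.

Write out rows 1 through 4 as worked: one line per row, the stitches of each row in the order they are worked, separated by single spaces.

Row 1: chart row 1, RS - tile across columns 1-17 and work as-is.
Row 2: chart row 2, WS - tiled (columns 1-17): k p p p k k p k p p p k k p k p p; work from column 17 back to 1 with k<->p swapped.
Row 3: chart row 3, RS - tile across columns 1-17 and work as-is.
Row 4: chart row 4, WS - tiled (columns 1-17): k o p p p k o k o p p p k o k o p; work from column 17 back to 1 with k<->p swapped.

== ROWS AS WORKED ==
k p k k o o o k p k k o o o k p k
k k p k p p k k k p k p p k k k p
k k o o p k k k k o o p k k k k o
k o p o p k k k o p o p k k k o p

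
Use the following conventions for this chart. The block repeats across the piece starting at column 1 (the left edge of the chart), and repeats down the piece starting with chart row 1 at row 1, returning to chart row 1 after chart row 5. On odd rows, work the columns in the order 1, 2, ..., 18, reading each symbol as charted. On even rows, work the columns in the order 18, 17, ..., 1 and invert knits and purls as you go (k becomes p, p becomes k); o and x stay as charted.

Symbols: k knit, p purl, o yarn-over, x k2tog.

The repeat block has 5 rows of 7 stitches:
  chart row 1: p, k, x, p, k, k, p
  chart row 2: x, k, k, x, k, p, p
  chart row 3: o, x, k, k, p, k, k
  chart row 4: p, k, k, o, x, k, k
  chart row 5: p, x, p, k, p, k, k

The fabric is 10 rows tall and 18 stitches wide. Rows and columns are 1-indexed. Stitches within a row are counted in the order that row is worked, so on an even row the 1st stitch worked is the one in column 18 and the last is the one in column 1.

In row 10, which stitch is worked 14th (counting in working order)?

For row 10: chart row = ((10-1) mod 5) + 1 = 5; this is a WS (even) row.
Chart row 5 tiled across columns 1-18: p x p k p k k p x p k p k k p x p k
WS row: flip the tiled sequence (start at column 18) and apply k<->p; o and x stay.
Row 10 as worked: p k x k p p k p k x k p p k p k x k
Counting 14 along the worked row gives k.

== STITCH ==
k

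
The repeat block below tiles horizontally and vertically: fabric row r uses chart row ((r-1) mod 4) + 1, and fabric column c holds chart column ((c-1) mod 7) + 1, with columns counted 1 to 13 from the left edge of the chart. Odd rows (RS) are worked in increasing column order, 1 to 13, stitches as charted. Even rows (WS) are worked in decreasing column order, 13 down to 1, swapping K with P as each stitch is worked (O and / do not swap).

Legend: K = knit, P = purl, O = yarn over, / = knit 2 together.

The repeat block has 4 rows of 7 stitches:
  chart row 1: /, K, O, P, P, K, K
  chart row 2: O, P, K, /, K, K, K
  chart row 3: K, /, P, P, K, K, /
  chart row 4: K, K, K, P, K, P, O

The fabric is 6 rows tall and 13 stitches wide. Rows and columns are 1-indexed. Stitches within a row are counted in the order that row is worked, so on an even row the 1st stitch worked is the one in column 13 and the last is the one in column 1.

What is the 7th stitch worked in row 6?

For row 6: chart row = ((6-1) mod 4) + 1 = 2; this is a WS (even) row.
Chart row 2 tiled across columns 1-13: O P K / K K K O P K / K K
WS: work from column 13 back to column 1 (reverse the tiled row), swapping K<->P (O and / unchanged).
Row 6 as worked: P P / P K O P P P / P K O
Stitch 7 in working order -> P

Result:
P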